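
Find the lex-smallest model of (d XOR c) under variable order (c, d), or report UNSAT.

c=0, d=1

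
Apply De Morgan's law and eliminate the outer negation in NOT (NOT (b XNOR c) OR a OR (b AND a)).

(b XNOR c) AND NOT a AND NOT (b AND a)
De Morgan's: NOT(OR of terms) = AND of negations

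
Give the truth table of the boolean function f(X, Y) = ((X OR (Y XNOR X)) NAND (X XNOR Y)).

X | Y | Output
--------------
0 | 0 | 0
0 | 1 | 1
1 | 0 | 1
1 | 1 | 0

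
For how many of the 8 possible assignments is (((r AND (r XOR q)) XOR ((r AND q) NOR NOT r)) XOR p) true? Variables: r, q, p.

Satisfying assignments: (0,0,1), (0,1,1), (1,0,1), (1,1,1)
Count: 4 out of 8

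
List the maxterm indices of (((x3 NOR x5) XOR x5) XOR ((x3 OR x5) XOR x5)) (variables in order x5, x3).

ΠM() = TRUE (no maxterms)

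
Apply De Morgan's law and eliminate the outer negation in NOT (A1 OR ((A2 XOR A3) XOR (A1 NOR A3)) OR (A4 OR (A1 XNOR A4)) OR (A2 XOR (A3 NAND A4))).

NOT A1 AND NOT ((A2 XOR A3) XOR (A1 NOR A3)) AND NOT (A4 OR (A1 XNOR A4)) AND NOT (A2 XOR (A3 NAND A4))
De Morgan's: NOT(OR of terms) = AND of negations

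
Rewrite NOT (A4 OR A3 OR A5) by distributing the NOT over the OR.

NOT A4 AND NOT A3 AND NOT A5
De Morgan's: NOT(OR of terms) = AND of negations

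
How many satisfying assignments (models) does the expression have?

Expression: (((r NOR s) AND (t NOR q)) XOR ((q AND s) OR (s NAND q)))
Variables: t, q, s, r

Satisfying assignments: (0,0,0,1), (0,0,1,0), (0,0,1,1), (0,1,0,0), (0,1,0,1), (0,1,1,0), (0,1,1,1), (1,0,0,0), (1,0,0,1), (1,0,1,0), (1,0,1,1), (1,1,0,0), (1,1,0,1), (1,1,1,0), (1,1,1,1)
Count: 15 out of 16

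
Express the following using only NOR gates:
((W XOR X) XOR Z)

((((((((W NOR X) NOR (W NOR X)) NOR ((W NOR X) NOR (W NOR X))) NOR ((((W NOR W) NOR (X NOR X)) NOR ((W NOR W) NOR (X NOR X))) NOR (((W NOR W) NOR (X NOR X)) NOR ((W NOR W) NOR (X NOR X))))) NOR Z) NOR (((((W NOR X) NOR (W NOR X)) NOR ((W NOR X) NOR (W NOR X))) NOR ((((W NOR W) NOR (X NOR X)) NOR ((W NOR W) NOR (X NOR X))) NOR (((W NOR W) NOR (X NOR X)) NOR ((W NOR W) NOR (X NOR X))))) NOR Z)) NOR ((((((W NOR X) NOR (W NOR X)) NOR ((W NOR X) NOR (W NOR X))) NOR ((((W NOR W) NOR (X NOR X)) NOR ((W NOR W) NOR (X NOR X))) NOR (((W NOR W) NOR (X NOR X)) NOR ((W NOR W) NOR (X NOR X))))) NOR Z) NOR (((((W NOR X) NOR (W NOR X)) NOR ((W NOR X) NOR (W NOR X))) NOR ((((W NOR W) NOR (X NOR X)) NOR ((W NOR W) NOR (X NOR X))) NOR (((W NOR W) NOR (X NOR X)) NOR ((W NOR W) NOR (X NOR X))))) NOR Z))) NOR ((((((((W NOR X) NOR (W NOR X)) NOR ((W NOR X) NOR (W NOR X))) NOR ((((W NOR W) NOR (X NOR X)) NOR ((W NOR W) NOR (X NOR X))) NOR (((W NOR W) NOR (X NOR X)) NOR ((W NOR W) NOR (X NOR X))))) NOR ((((W NOR X) NOR (W NOR X)) NOR ((W NOR X) NOR (W NOR X))) NOR ((((W NOR W) NOR (X NOR X)) NOR ((W NOR W) NOR (X NOR X))) NOR (((W NOR W) NOR (X NOR X)) NOR ((W NOR W) NOR (X NOR X)))))) NOR (Z NOR Z)) NOR ((((((W NOR X) NOR (W NOR X)) NOR ((W NOR X) NOR (W NOR X))) NOR ((((W NOR W) NOR (X NOR X)) NOR ((W NOR W) NOR (X NOR X))) NOR (((W NOR W) NOR (X NOR X)) NOR ((W NOR W) NOR (X NOR X))))) NOR ((((W NOR X) NOR (W NOR X)) NOR ((W NOR X) NOR (W NOR X))) NOR ((((W NOR W) NOR (X NOR X)) NOR ((W NOR W) NOR (X NOR X))) NOR (((W NOR W) NOR (X NOR X)) NOR ((W NOR W) NOR (X NOR X)))))) NOR (Z NOR Z))) NOR (((((((W NOR X) NOR (W NOR X)) NOR ((W NOR X) NOR (W NOR X))) NOR ((((W NOR W) NOR (X NOR X)) NOR ((W NOR W) NOR (X NOR X))) NOR (((W NOR W) NOR (X NOR X)) NOR ((W NOR W) NOR (X NOR X))))) NOR ((((W NOR X) NOR (W NOR X)) NOR ((W NOR X) NOR (W NOR X))) NOR ((((W NOR W) NOR (X NOR X)) NOR ((W NOR W) NOR (X NOR X))) NOR (((W NOR W) NOR (X NOR X)) NOR ((W NOR W) NOR (X NOR X)))))) NOR (Z NOR Z)) NOR ((((((W NOR X) NOR (W NOR X)) NOR ((W NOR X) NOR (W NOR X))) NOR ((((W NOR W) NOR (X NOR X)) NOR ((W NOR W) NOR (X NOR X))) NOR (((W NOR W) NOR (X NOR X)) NOR ((W NOR W) NOR (X NOR X))))) NOR ((((W NOR X) NOR (W NOR X)) NOR ((W NOR X) NOR (W NOR X))) NOR ((((W NOR W) NOR (X NOR X)) NOR ((W NOR W) NOR (X NOR X))) NOR (((W NOR W) NOR (X NOR X)) NOR ((W NOR W) NOR (X NOR X)))))) NOR (Z NOR Z)))))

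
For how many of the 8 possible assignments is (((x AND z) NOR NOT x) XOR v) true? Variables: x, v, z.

Satisfying assignments: (0,1,0), (0,1,1), (1,0,0), (1,1,1)
Count: 4 out of 8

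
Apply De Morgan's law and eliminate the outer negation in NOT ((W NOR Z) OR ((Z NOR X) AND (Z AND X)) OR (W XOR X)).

NOT (W NOR Z) AND NOT ((Z NOR X) AND (Z AND X)) AND NOT (W XOR X)
De Morgan's: NOT(OR of terms) = AND of negations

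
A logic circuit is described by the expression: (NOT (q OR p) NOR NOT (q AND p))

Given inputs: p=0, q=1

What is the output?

Substituting: (NOT (1 OR 0) NOR NOT (1 AND 0))
= 0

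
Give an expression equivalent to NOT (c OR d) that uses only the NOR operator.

(((c NOR d) NOR (c NOR d)) NOR ((c NOR d) NOR (c NOR d)))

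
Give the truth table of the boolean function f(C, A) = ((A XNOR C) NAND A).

C | A | Output
--------------
0 | 0 | 1
0 | 1 | 1
1 | 0 | 1
1 | 1 | 0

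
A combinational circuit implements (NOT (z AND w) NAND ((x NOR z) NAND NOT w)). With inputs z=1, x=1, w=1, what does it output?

Substituting: (NOT (1 AND 1) NAND ((1 NOR 1) NAND NOT 1))
= 1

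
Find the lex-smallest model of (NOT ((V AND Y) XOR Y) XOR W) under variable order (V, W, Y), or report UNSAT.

V=0, W=0, Y=0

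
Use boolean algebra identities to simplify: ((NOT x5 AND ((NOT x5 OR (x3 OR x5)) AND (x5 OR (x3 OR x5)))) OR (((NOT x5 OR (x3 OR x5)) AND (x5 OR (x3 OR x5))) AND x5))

By distribution ((E AND v) OR (E AND NOT v) = E) then distribution ((E OR v) AND (E OR NOT v) = E):
= (x3 OR x5)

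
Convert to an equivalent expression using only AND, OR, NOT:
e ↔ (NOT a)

(e AND (NOT a)) OR (NOT e AND a)
(Biconditional = both true or both false)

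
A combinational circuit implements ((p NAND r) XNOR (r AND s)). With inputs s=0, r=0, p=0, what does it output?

Substituting: ((0 NAND 0) XNOR (0 AND 0))
= 0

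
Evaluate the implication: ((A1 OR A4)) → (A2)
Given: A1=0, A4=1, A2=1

Antecedent ((A1 OR A4)) = 1; consequent (A2) = 1.
1 → 1 = 1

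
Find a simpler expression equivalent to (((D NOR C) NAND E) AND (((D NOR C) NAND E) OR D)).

By absorption (E AND (E OR v) = E):
= ((D NOR C) NAND E)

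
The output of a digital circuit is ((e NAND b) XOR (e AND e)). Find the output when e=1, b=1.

Substituting: ((1 NAND 1) XOR (1 AND 1))
= 1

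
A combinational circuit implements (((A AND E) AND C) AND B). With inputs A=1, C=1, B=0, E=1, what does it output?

Substituting: (((1 AND 1) AND 1) AND 0)
= 0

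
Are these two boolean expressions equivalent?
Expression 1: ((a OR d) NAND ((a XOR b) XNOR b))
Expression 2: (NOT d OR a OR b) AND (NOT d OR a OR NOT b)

Yes, they are equivalent — the two output columns agree on all 8 assignments:
d | a | b | Expression 1 | Expression 2
---------------------------------------
0 | 0 | 0 | 1 | 1
0 | 0 | 1 | 1 | 1
0 | 1 | 0 | 1 | 1
0 | 1 | 1 | 1 | 1
1 | 0 | 0 | 0 | 0
1 | 0 | 1 | 0 | 0
1 | 1 | 0 | 1 | 1
1 | 1 | 1 | 1 | 1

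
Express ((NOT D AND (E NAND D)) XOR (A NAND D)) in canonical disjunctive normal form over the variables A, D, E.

(NOT A AND D AND NOT E) OR (NOT A AND D AND E)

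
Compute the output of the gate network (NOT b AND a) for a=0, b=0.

Substituting: (NOT 0 AND 0)
= 0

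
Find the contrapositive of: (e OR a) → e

Contrapositive: NOT e → NOT (e OR a)
Note: A statement and its contrapositive are logically equivalent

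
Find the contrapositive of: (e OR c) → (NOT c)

Contrapositive: c → NOT (e OR c)
Note: A statement and its contrapositive are logically equivalent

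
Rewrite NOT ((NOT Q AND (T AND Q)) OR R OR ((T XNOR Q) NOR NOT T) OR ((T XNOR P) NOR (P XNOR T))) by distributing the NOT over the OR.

NOT (NOT Q AND (T AND Q)) AND NOT R AND NOT ((T XNOR Q) NOR NOT T) AND NOT ((T XNOR P) NOR (P XNOR T))
De Morgan's: NOT(OR of terms) = AND of negations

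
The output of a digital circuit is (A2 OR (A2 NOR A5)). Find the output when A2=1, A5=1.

Substituting: (1 OR (1 NOR 1))
= 1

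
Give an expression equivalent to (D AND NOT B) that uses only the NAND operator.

((D NAND (B NAND B)) NAND (D NAND (B NAND B)))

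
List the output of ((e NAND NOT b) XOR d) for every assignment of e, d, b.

e | d | b | Output
------------------
0 | 0 | 0 | 1
0 | 0 | 1 | 1
0 | 1 | 0 | 0
0 | 1 | 1 | 0
1 | 0 | 0 | 0
1 | 0 | 1 | 1
1 | 1 | 0 | 1
1 | 1 | 1 | 0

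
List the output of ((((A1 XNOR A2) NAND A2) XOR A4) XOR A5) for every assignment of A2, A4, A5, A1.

A2 | A4 | A5 | A1 | Output
--------------------------
0 | 0 | 0 | 0 | 1
0 | 0 | 0 | 1 | 1
0 | 0 | 1 | 0 | 0
0 | 0 | 1 | 1 | 0
0 | 1 | 0 | 0 | 0
0 | 1 | 0 | 1 | 0
0 | 1 | 1 | 0 | 1
0 | 1 | 1 | 1 | 1
1 | 0 | 0 | 0 | 1
1 | 0 | 0 | 1 | 0
1 | 0 | 1 | 0 | 0
1 | 0 | 1 | 1 | 1
1 | 1 | 0 | 0 | 0
1 | 1 | 0 | 1 | 1
1 | 1 | 1 | 0 | 1
1 | 1 | 1 | 1 | 0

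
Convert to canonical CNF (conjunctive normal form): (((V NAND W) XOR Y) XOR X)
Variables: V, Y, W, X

(V OR Y OR W OR NOT X) AND (V OR Y OR NOT W OR NOT X) AND (V OR NOT Y OR W OR X) AND (V OR NOT Y OR NOT W OR X) AND (NOT V OR Y OR W OR NOT X) AND (NOT V OR Y OR NOT W OR X) AND (NOT V OR NOT Y OR W OR X) AND (NOT V OR NOT Y OR NOT W OR NOT X)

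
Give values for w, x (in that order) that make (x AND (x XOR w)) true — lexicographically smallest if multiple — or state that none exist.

w=0, x=1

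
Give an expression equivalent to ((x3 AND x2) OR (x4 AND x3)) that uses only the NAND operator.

((((x3 NAND x2) NAND (x3 NAND x2)) NAND ((x3 NAND x2) NAND (x3 NAND x2))) NAND (((x4 NAND x3) NAND (x4 NAND x3)) NAND ((x4 NAND x3) NAND (x4 NAND x3))))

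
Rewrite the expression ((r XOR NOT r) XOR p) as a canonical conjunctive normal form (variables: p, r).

(NOT p OR r) AND (NOT p OR NOT r)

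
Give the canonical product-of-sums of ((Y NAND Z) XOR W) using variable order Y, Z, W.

ΠM(1, 3, 5, 6) = (Y OR Z OR NOT W) AND (Y OR NOT Z OR NOT W) AND (NOT Y OR Z OR NOT W) AND (NOT Y OR NOT Z OR W)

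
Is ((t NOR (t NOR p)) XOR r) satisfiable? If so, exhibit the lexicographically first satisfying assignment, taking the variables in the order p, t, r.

p=0, t=0, r=1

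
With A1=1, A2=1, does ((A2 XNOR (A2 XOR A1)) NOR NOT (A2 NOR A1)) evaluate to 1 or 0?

Substituting: ((1 XNOR (1 XOR 1)) NOR NOT (1 NOR 1))
= 0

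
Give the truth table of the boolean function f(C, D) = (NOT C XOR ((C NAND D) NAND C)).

C | D | Output
--------------
0 | 0 | 0
0 | 1 | 0
1 | 0 | 0
1 | 1 | 1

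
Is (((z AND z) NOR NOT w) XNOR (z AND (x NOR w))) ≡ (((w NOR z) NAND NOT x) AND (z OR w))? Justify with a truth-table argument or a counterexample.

No. Counterexample: with x=0, z=0, w=0, Expression 1 = 1 but Expression 2 = 0.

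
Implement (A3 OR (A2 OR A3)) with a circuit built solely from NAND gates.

((A3 NAND A3) NAND (((A2 NAND A2) NAND (A3 NAND A3)) NAND ((A2 NAND A2) NAND (A3 NAND A3))))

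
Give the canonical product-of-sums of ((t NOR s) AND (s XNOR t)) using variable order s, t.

ΠM(1, 2, 3) = (s OR NOT t) AND (NOT s OR t) AND (NOT s OR NOT t)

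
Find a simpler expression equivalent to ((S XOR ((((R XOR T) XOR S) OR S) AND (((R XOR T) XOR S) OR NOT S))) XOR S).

By XOR self-cancellation ((E XOR v) XOR v = E) then distribution ((E OR v) AND (E OR NOT v) = E):
= ((R XOR T) XOR S)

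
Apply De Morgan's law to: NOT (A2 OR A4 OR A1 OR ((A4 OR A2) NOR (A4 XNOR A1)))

NOT A2 AND NOT A4 AND NOT A1 AND NOT ((A4 OR A2) NOR (A4 XNOR A1))
De Morgan's: NOT(OR of terms) = AND of negations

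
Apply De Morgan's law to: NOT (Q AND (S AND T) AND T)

NOT Q OR NOT (S AND T) OR NOT T
De Morgan's: NOT(AND of terms) = OR of negations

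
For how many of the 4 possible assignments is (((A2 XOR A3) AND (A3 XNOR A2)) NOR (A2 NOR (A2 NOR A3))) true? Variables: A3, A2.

Satisfying assignments: (0,0), (0,1), (1,1)
Count: 3 out of 4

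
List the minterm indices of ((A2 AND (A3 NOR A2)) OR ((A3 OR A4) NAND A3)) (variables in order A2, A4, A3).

Σm(0, 2, 4, 6) = (NOT A2 AND NOT A4 AND NOT A3) OR (NOT A2 AND A4 AND NOT A3) OR (A2 AND NOT A4 AND NOT A3) OR (A2 AND A4 AND NOT A3)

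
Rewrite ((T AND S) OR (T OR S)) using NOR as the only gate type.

((((T NOR T) NOR (S NOR S)) NOR ((T NOR S) NOR (T NOR S))) NOR (((T NOR T) NOR (S NOR S)) NOR ((T NOR S) NOR (T NOR S))))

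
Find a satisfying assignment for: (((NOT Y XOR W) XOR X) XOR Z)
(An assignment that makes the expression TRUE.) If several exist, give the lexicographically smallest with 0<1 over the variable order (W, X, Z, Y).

W=0, X=0, Z=0, Y=0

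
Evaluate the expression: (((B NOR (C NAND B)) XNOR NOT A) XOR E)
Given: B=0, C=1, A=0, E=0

Substituting: (((0 NOR (1 NAND 0)) XNOR NOT 0) XOR 0)
= 0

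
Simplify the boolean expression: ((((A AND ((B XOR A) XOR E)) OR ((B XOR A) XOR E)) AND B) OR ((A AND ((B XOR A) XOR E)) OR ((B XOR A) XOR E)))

By absorption (E OR (E AND v) = E) then absorption (E OR (E AND v) = E):
= ((B XOR A) XOR E)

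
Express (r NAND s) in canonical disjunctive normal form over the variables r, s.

(NOT r AND NOT s) OR (NOT r AND s) OR (r AND NOT s)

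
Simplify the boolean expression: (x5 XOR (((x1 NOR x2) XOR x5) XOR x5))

By XOR self-cancellation ((E XOR v) XOR v = E):
= ((x1 NOR x2) XOR x5)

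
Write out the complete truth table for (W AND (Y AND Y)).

Y | W | Output
--------------
0 | 0 | 0
0 | 1 | 0
1 | 0 | 0
1 | 1 | 1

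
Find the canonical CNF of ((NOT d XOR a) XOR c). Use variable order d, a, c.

(d OR a OR NOT c) AND (d OR NOT a OR c) AND (NOT d OR a OR c) AND (NOT d OR NOT a OR NOT c)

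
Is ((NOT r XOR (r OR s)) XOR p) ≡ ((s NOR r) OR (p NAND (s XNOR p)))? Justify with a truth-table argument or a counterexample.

No. Counterexample: with p=0, r=0, s=1, Expression 1 = 0 but Expression 2 = 1.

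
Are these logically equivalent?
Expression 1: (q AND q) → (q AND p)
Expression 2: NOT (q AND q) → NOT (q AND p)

No, Inverse is not equivalent to original (counterexample: t=0, q=1, p=0)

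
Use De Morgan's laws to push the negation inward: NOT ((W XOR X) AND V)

NOT (W XOR X) OR NOT V
De Morgan's: NOT(AND of terms) = OR of negations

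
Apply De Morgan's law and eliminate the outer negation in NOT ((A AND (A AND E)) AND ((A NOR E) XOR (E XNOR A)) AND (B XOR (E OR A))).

NOT (A AND (A AND E)) OR NOT ((A NOR E) XOR (E XNOR A)) OR NOT (B XOR (E OR A))
De Morgan's: NOT(AND of terms) = OR of negations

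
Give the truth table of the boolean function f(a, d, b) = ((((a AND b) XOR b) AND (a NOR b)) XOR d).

a | d | b | Output
------------------
0 | 0 | 0 | 0
0 | 0 | 1 | 0
0 | 1 | 0 | 1
0 | 1 | 1 | 1
1 | 0 | 0 | 0
1 | 0 | 1 | 0
1 | 1 | 0 | 1
1 | 1 | 1 | 1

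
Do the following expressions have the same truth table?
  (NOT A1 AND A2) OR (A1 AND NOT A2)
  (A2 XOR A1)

Yes, they are equivalent — the two output columns agree on all 4 assignments:
A1 | A2 | Expression 1 | Expression 2
-------------------------------------
0 | 0 | 0 | 0
0 | 1 | 1 | 1
1 | 0 | 1 | 1
1 | 1 | 0 | 0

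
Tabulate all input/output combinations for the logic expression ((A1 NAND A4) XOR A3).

A4 | A1 | A3 | Output
---------------------
0 | 0 | 0 | 1
0 | 0 | 1 | 0
0 | 1 | 0 | 1
0 | 1 | 1 | 0
1 | 0 | 0 | 1
1 | 0 | 1 | 0
1 | 1 | 0 | 0
1 | 1 | 1 | 1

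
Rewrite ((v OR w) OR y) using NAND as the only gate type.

((((v NAND v) NAND (w NAND w)) NAND ((v NAND v) NAND (w NAND w))) NAND (y NAND y))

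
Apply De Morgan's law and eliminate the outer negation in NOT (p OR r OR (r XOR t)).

NOT p AND NOT r AND NOT (r XOR t)
De Morgan's: NOT(OR of terms) = AND of negations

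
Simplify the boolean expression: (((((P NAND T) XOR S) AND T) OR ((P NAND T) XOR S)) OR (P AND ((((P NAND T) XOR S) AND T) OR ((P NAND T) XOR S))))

By absorption (E OR (E AND v) = E) then absorption (E OR (E AND v) = E):
= ((P NAND T) XOR S)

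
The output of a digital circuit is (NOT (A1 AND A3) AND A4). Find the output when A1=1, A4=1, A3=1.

Substituting: (NOT (1 AND 1) AND 1)
= 0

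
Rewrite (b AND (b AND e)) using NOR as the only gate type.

((b NOR b) NOR (((b NOR b) NOR (e NOR e)) NOR ((b NOR b) NOR (e NOR e))))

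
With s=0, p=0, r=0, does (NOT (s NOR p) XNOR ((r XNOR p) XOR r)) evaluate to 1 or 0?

Substituting: (NOT (0 NOR 0) XNOR ((0 XNOR 0) XOR 0))
= 0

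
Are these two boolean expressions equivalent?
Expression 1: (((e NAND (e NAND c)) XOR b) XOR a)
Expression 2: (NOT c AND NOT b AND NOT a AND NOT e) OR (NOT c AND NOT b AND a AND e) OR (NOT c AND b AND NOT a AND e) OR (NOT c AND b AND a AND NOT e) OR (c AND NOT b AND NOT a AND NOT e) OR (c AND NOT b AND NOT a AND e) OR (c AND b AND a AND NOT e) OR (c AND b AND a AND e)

Yes, they are equivalent — the two output columns agree on all 16 assignments:
c | b | a | e | Expression 1 | Expression 2
-------------------------------------------
0 | 0 | 0 | 0 | 1 | 1
0 | 0 | 0 | 1 | 0 | 0
0 | 0 | 1 | 0 | 0 | 0
0 | 0 | 1 | 1 | 1 | 1
0 | 1 | 0 | 0 | 0 | 0
0 | 1 | 0 | 1 | 1 | 1
0 | 1 | 1 | 0 | 1 | 1
0 | 1 | 1 | 1 | 0 | 0
1 | 0 | 0 | 0 | 1 | 1
1 | 0 | 0 | 1 | 1 | 1
1 | 0 | 1 | 0 | 0 | 0
1 | 0 | 1 | 1 | 0 | 0
1 | 1 | 0 | 0 | 0 | 0
1 | 1 | 0 | 1 | 0 | 0
1 | 1 | 1 | 0 | 1 | 1
1 | 1 | 1 | 1 | 1 | 1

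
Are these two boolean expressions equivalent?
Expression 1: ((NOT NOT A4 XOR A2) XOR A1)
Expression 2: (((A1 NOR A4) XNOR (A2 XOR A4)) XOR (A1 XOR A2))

No. Counterexample: with A4=0, A2=0, A1=1, Expression 1 = 1 but Expression 2 = 0.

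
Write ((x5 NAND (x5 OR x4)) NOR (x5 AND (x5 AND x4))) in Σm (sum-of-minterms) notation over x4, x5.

Σm(1) = (NOT x4 AND x5)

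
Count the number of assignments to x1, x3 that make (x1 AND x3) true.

Satisfying assignments: (1,1)
Count: 1 out of 4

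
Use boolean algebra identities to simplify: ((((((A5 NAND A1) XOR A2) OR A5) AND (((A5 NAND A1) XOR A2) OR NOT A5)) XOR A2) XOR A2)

By XOR self-cancellation ((E XOR v) XOR v = E) then distribution ((E OR v) AND (E OR NOT v) = E):
= ((A5 NAND A1) XOR A2)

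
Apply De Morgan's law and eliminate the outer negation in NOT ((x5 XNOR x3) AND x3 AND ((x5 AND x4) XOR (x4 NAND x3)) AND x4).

NOT (x5 XNOR x3) OR NOT x3 OR NOT ((x5 AND x4) XOR (x4 NAND x3)) OR NOT x4
De Morgan's: NOT(AND of terms) = OR of negations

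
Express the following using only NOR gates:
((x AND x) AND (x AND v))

((((x NOR x) NOR (x NOR x)) NOR ((x NOR x) NOR (x NOR x))) NOR (((x NOR x) NOR (v NOR v)) NOR ((x NOR x) NOR (v NOR v))))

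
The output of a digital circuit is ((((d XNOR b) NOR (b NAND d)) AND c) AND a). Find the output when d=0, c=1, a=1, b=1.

Substituting: ((((0 XNOR 1) NOR (1 NAND 0)) AND 1) AND 1)
= 0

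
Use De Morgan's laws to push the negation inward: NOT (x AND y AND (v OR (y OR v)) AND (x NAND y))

NOT x OR NOT y OR NOT (v OR (y OR v)) OR NOT (x NAND y)
De Morgan's: NOT(AND of terms) = OR of negations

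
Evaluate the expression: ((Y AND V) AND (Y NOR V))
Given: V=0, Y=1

Substituting: ((1 AND 0) AND (1 NOR 0))
= 0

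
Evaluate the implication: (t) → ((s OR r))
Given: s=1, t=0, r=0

Antecedent (t) = 0; consequent ((s OR r)) = 1.
0 → 1 = 1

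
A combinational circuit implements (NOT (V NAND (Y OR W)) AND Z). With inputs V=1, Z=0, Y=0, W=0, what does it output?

Substituting: (NOT (1 NAND (0 OR 0)) AND 0)
= 0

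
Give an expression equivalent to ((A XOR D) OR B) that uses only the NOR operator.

((((((A NOR D) NOR (A NOR D)) NOR ((A NOR D) NOR (A NOR D))) NOR ((((A NOR A) NOR (D NOR D)) NOR ((A NOR A) NOR (D NOR D))) NOR (((A NOR A) NOR (D NOR D)) NOR ((A NOR A) NOR (D NOR D))))) NOR B) NOR (((((A NOR D) NOR (A NOR D)) NOR ((A NOR D) NOR (A NOR D))) NOR ((((A NOR A) NOR (D NOR D)) NOR ((A NOR A) NOR (D NOR D))) NOR (((A NOR A) NOR (D NOR D)) NOR ((A NOR A) NOR (D NOR D))))) NOR B))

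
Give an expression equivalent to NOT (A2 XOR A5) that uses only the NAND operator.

(((A2 NAND (A2 NAND A5)) NAND (A5 NAND (A2 NAND A5))) NAND ((A2 NAND (A2 NAND A5)) NAND (A5 NAND (A2 NAND A5))))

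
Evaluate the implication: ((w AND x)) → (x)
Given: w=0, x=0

Antecedent ((w AND x)) = 0; consequent (x) = 0.
0 → 0 = 1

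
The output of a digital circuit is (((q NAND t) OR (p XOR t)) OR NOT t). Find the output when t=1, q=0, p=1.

Substituting: (((0 NAND 1) OR (1 XOR 1)) OR NOT 1)
= 1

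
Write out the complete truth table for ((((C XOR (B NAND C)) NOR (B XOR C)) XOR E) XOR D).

E | C | D | B | Output
----------------------
0 | 0 | 0 | 0 | 0
0 | 0 | 0 | 1 | 0
0 | 0 | 1 | 0 | 1
0 | 0 | 1 | 1 | 1
0 | 1 | 0 | 0 | 0
0 | 1 | 0 | 1 | 0
0 | 1 | 1 | 0 | 1
0 | 1 | 1 | 1 | 1
1 | 0 | 0 | 0 | 1
1 | 0 | 0 | 1 | 1
1 | 0 | 1 | 0 | 0
1 | 0 | 1 | 1 | 0
1 | 1 | 0 | 0 | 1
1 | 1 | 0 | 1 | 1
1 | 1 | 1 | 0 | 0
1 | 1 | 1 | 1 | 0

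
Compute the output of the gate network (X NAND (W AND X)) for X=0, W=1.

Substituting: (0 NAND (1 AND 0))
= 1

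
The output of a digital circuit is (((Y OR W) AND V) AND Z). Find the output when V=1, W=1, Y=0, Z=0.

Substituting: (((0 OR 1) AND 1) AND 0)
= 0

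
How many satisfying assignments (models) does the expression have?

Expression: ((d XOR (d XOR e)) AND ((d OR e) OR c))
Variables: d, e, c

Satisfying assignments: (0,1,0), (0,1,1), (1,1,0), (1,1,1)
Count: 4 out of 8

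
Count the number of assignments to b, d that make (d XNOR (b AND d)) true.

Satisfying assignments: (0,0), (1,0), (1,1)
Count: 3 out of 4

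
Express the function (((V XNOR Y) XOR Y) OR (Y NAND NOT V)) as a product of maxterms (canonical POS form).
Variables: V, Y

ΠM() = TRUE (no maxterms)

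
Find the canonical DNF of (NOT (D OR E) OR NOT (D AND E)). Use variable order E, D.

(NOT E AND NOT D) OR (NOT E AND D) OR (E AND NOT D)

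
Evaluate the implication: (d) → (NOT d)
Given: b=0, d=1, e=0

Antecedent (d) = 1; consequent (NOT d) = 0.
1 → 0 = 0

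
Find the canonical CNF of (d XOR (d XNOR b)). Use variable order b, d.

(NOT b OR d) AND (NOT b OR NOT d)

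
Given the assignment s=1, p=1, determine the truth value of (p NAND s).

Substituting: (1 NAND 1)
= 0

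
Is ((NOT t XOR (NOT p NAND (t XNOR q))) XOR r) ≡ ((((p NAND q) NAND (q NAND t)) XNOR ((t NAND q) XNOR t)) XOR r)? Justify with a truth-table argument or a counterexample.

No. Counterexample: with q=0, t=0, r=0, p=1, Expression 1 = 0 but Expression 2 = 1.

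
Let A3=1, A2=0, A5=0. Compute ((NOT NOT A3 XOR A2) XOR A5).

Substituting: ((NOT NOT 1 XOR 0) XOR 0)
= 1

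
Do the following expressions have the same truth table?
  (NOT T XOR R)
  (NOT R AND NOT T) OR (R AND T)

Yes, they are equivalent — the two output columns agree on all 4 assignments:
R | T | Expression 1 | Expression 2
-----------------------------------
0 | 0 | 1 | 1
0 | 1 | 0 | 0
1 | 0 | 0 | 0
1 | 1 | 1 | 1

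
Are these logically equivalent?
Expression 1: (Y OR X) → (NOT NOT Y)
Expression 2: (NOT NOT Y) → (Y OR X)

No, Converse is not equivalent to original (counterexample: X=1, Y=0, W=0)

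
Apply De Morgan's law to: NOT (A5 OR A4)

NOT A5 AND NOT A4
De Morgan's: NOT(OR of terms) = AND of negations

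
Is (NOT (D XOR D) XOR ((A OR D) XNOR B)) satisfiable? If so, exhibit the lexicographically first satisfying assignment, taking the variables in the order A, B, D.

A=0, B=0, D=1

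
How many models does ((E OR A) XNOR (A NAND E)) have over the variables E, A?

Satisfying assignments: (0,1), (1,0)
Count: 2 out of 4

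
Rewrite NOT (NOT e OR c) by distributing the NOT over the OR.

e AND NOT c
De Morgan's: NOT(OR of terms) = AND of negations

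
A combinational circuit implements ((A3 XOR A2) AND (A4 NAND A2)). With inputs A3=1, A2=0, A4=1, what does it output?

Substituting: ((1 XOR 0) AND (1 NAND 0))
= 1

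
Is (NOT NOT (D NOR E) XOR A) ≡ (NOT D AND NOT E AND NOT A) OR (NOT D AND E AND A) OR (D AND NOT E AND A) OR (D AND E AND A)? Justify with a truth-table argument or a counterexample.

Yes, they are equivalent — the two output columns agree on all 8 assignments:
D | E | A | Expression 1 | Expression 2
---------------------------------------
0 | 0 | 0 | 1 | 1
0 | 0 | 1 | 0 | 0
0 | 1 | 0 | 0 | 0
0 | 1 | 1 | 1 | 1
1 | 0 | 0 | 0 | 0
1 | 0 | 1 | 1 | 1
1 | 1 | 0 | 0 | 0
1 | 1 | 1 | 1 | 1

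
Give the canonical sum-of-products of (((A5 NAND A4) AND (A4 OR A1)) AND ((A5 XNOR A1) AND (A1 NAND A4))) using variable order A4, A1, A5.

Σm(3, 4) = (NOT A4 AND A1 AND A5) OR (A4 AND NOT A1 AND NOT A5)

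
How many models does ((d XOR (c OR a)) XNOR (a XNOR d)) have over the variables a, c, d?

Satisfying assignments: (0,1,0), (0,1,1)
Count: 2 out of 8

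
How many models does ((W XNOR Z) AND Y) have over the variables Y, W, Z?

Satisfying assignments: (1,0,0), (1,1,1)
Count: 2 out of 8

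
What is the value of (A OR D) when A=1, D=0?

Substituting: (1 OR 0)
= 1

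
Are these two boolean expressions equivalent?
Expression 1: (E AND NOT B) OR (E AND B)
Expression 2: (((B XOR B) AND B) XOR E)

Yes, they are equivalent — the two output columns agree on all 4 assignments:
E | B | Expression 1 | Expression 2
-----------------------------------
0 | 0 | 0 | 0
0 | 1 | 0 | 0
1 | 0 | 1 | 1
1 | 1 | 1 | 1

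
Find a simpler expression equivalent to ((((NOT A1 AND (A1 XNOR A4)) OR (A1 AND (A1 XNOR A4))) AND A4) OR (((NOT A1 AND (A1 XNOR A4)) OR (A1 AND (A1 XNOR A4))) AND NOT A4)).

By distribution ((E AND v) OR (E AND NOT v) = E) then distribution ((E AND v) OR (E AND NOT v) = E):
= (A1 XNOR A4)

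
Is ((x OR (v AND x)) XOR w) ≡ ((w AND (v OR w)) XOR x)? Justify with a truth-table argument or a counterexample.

Yes, they are equivalent — the two output columns agree on all 8 assignments:
v | x | w | Expression 1 | Expression 2
---------------------------------------
0 | 0 | 0 | 0 | 0
0 | 0 | 1 | 1 | 1
0 | 1 | 0 | 1 | 1
0 | 1 | 1 | 0 | 0
1 | 0 | 0 | 0 | 0
1 | 0 | 1 | 1 | 1
1 | 1 | 0 | 1 | 1
1 | 1 | 1 | 0 | 0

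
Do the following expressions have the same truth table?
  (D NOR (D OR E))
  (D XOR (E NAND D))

No. Counterexample: with E=1, D=0, Expression 1 = 0 but Expression 2 = 1.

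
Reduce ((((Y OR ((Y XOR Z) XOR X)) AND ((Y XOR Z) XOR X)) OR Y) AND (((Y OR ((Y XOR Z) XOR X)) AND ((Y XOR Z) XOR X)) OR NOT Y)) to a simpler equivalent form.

By distribution ((E OR v) AND (E OR NOT v) = E) then absorption (E AND (E OR v) = E):
= ((Y XOR Z) XOR X)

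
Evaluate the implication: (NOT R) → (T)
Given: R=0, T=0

Antecedent (NOT R) = 1; consequent (T) = 0.
1 → 0 = 0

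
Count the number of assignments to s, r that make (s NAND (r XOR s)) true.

Satisfying assignments: (0,0), (0,1), (1,1)
Count: 3 out of 4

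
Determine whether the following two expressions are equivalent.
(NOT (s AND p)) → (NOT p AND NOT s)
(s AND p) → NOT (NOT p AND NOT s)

No, Inverse is not equivalent to original (counterexample: s=0, p=1, q=0)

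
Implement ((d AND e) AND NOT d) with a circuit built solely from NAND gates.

((((d NAND e) NAND (d NAND e)) NAND (d NAND d)) NAND (((d NAND e) NAND (d NAND e)) NAND (d NAND d)))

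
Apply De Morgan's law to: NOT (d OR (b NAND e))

NOT d AND NOT (b NAND e)
De Morgan's: NOT(OR of terms) = AND of negations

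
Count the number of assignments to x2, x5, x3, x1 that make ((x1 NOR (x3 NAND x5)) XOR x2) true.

Satisfying assignments: (0,1,1,0), (1,0,0,0), (1,0,0,1), (1,0,1,0), (1,0,1,1), (1,1,0,0), (1,1,0,1), (1,1,1,1)
Count: 8 out of 16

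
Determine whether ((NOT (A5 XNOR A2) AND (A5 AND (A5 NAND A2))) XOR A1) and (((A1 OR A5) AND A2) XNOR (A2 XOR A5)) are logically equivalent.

No. Counterexample: with A2=0, A1=0, A5=0, Expression 1 = 0 but Expression 2 = 1.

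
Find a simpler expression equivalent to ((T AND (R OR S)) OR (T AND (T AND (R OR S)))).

By absorption (E OR (E AND v) = E):
= (T AND (R OR S))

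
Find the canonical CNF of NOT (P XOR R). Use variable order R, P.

(R OR NOT P) AND (NOT R OR P)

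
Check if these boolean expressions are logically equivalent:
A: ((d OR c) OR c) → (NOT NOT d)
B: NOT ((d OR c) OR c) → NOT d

No, Inverse is not equivalent to original (counterexample: c=1, d=0)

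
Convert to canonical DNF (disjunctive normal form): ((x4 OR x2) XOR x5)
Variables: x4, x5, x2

(NOT x4 AND NOT x5 AND x2) OR (NOT x4 AND x5 AND NOT x2) OR (x4 AND NOT x5 AND NOT x2) OR (x4 AND NOT x5 AND x2)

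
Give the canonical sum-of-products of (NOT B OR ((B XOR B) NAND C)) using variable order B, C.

Σm(0, 1, 2, 3) = (NOT B AND NOT C) OR (NOT B AND C) OR (B AND NOT C) OR (B AND C)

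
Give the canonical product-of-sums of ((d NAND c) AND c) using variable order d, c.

ΠM(0, 2, 3) = (d OR c) AND (NOT d OR c) AND (NOT d OR NOT c)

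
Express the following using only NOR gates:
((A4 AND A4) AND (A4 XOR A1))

((((A4 NOR A4) NOR (A4 NOR A4)) NOR ((A4 NOR A4) NOR (A4 NOR A4))) NOR (((((A4 NOR A1) NOR (A4 NOR A1)) NOR ((A4 NOR A1) NOR (A4 NOR A1))) NOR ((((A4 NOR A4) NOR (A1 NOR A1)) NOR ((A4 NOR A4) NOR (A1 NOR A1))) NOR (((A4 NOR A4) NOR (A1 NOR A1)) NOR ((A4 NOR A4) NOR (A1 NOR A1))))) NOR ((((A4 NOR A1) NOR (A4 NOR A1)) NOR ((A4 NOR A1) NOR (A4 NOR A1))) NOR ((((A4 NOR A4) NOR (A1 NOR A1)) NOR ((A4 NOR A4) NOR (A1 NOR A1))) NOR (((A4 NOR A4) NOR (A1 NOR A1)) NOR ((A4 NOR A4) NOR (A1 NOR A1)))))))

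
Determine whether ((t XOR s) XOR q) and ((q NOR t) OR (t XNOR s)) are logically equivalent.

No. Counterexample: with q=0, s=0, t=0, Expression 1 = 0 but Expression 2 = 1.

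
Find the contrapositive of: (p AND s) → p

Contrapositive: NOT p → NOT (p AND s)
Note: A statement and its contrapositive are logically equivalent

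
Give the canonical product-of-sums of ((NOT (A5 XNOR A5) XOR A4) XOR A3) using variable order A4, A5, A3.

ΠM(0, 2, 5, 7) = (A4 OR A5 OR A3) AND (A4 OR NOT A5 OR A3) AND (NOT A4 OR A5 OR NOT A3) AND (NOT A4 OR NOT A5 OR NOT A3)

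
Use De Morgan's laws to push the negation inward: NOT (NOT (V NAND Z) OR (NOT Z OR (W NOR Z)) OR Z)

(V NAND Z) AND NOT (NOT Z OR (W NOR Z)) AND NOT Z
De Morgan's: NOT(OR of terms) = AND of negations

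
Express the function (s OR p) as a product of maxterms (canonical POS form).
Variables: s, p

ΠM(0) = (s OR p)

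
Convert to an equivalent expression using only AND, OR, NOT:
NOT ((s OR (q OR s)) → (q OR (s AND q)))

(s OR (q OR s)) AND NOT (q OR (s AND q))
(Negated implication: NOT(A → B) = A AND NOT B)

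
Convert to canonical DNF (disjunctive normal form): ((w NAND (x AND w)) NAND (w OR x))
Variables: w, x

(NOT w AND NOT x) OR (w AND x)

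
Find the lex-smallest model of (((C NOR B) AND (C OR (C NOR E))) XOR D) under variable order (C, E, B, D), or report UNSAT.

C=0, E=0, B=0, D=0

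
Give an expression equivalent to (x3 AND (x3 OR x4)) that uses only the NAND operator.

((x3 NAND ((x3 NAND x3) NAND (x4 NAND x4))) NAND (x3 NAND ((x3 NAND x3) NAND (x4 NAND x4))))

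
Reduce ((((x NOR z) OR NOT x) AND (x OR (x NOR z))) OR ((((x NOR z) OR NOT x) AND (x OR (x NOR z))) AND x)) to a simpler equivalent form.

By absorption (E OR (E AND v) = E) then distribution ((E OR v) AND (E OR NOT v) = E):
= (x NOR z)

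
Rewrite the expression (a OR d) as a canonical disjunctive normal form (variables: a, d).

(NOT a AND d) OR (a AND NOT d) OR (a AND d)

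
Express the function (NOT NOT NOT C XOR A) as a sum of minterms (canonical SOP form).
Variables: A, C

Σm(0, 3) = (NOT A AND NOT C) OR (A AND C)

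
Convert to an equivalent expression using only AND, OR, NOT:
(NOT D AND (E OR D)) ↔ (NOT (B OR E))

((NOT D AND (E OR D)) AND (NOT (B OR E))) OR (NOT (NOT D AND (E OR D)) AND (B OR E))
(Biconditional = both true or both false)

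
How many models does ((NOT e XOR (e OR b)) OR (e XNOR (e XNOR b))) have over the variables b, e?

Satisfying assignments: (0,0), (0,1), (1,0), (1,1)
Count: 4 out of 4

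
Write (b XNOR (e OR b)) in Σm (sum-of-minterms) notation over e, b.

Σm(0, 1, 3) = (NOT e AND NOT b) OR (NOT e AND b) OR (e AND b)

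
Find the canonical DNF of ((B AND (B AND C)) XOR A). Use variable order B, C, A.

(NOT B AND NOT C AND A) OR (NOT B AND C AND A) OR (B AND NOT C AND A) OR (B AND C AND NOT A)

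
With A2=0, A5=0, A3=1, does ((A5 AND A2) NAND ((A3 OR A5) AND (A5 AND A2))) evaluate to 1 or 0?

Substituting: ((0 AND 0) NAND ((1 OR 0) AND (0 AND 0)))
= 1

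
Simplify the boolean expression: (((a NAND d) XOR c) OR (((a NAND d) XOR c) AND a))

By absorption (E OR (E AND v) = E):
= ((a NAND d) XOR c)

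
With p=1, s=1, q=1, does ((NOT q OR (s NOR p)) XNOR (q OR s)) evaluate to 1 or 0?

Substituting: ((NOT 1 OR (1 NOR 1)) XNOR (1 OR 1))
= 0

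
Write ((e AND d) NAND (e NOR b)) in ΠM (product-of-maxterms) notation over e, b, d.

ΠM() = TRUE (no maxterms)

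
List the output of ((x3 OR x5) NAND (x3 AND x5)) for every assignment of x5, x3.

x5 | x3 | Output
----------------
0 | 0 | 1
0 | 1 | 1
1 | 0 | 1
1 | 1 | 0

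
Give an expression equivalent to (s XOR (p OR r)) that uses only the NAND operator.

((s NAND (s NAND ((p NAND p) NAND (r NAND r)))) NAND (((p NAND p) NAND (r NAND r)) NAND (s NAND ((p NAND p) NAND (r NAND r)))))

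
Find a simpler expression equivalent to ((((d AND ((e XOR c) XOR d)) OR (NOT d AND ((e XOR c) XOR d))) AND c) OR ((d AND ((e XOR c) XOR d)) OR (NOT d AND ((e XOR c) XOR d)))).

By absorption (E OR (E AND v) = E) then distribution ((E AND v) OR (E AND NOT v) = E):
= ((e XOR c) XOR d)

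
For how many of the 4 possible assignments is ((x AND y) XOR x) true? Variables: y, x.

Satisfying assignments: (0,1)
Count: 1 out of 4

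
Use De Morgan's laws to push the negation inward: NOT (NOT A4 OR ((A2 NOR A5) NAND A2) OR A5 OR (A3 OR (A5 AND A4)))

A4 AND NOT ((A2 NOR A5) NAND A2) AND NOT A5 AND NOT (A3 OR (A5 AND A4))
De Morgan's: NOT(OR of terms) = AND of negations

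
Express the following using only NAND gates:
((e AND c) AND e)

((((e NAND c) NAND (e NAND c)) NAND e) NAND (((e NAND c) NAND (e NAND c)) NAND e))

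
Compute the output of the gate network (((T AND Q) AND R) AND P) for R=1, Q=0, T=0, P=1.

Substituting: (((0 AND 0) AND 1) AND 1)
= 0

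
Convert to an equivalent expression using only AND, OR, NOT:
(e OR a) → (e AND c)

NOT (e OR a) OR (e AND c)
(Implication elimination: A → B = NOT A OR B)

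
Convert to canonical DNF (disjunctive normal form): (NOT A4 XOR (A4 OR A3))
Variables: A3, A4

(NOT A3 AND NOT A4) OR (NOT A3 AND A4) OR (A3 AND A4)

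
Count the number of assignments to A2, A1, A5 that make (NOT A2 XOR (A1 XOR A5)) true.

Satisfying assignments: (0,0,0), (0,1,1), (1,0,1), (1,1,0)
Count: 4 out of 8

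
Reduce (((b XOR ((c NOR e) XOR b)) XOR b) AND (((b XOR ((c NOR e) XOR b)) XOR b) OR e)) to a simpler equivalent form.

By absorption (E AND (E OR v) = E) then XOR self-cancellation ((E XOR v) XOR v = E):
= ((c NOR e) XOR b)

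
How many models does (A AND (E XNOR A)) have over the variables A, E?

Satisfying assignments: (1,1)
Count: 1 out of 4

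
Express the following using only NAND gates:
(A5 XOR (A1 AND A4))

((A5 NAND (A5 NAND ((A1 NAND A4) NAND (A1 NAND A4)))) NAND (((A1 NAND A4) NAND (A1 NAND A4)) NAND (A5 NAND ((A1 NAND A4) NAND (A1 NAND A4)))))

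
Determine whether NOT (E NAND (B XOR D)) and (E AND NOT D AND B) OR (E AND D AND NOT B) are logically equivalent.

Yes, they are equivalent — the two output columns agree on all 8 assignments:
E | D | B | Expression 1 | Expression 2
---------------------------------------
0 | 0 | 0 | 0 | 0
0 | 0 | 1 | 0 | 0
0 | 1 | 0 | 0 | 0
0 | 1 | 1 | 0 | 0
1 | 0 | 0 | 0 | 0
1 | 0 | 1 | 1 | 1
1 | 1 | 0 | 1 | 1
1 | 1 | 1 | 0 | 0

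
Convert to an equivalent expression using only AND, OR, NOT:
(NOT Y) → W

Y OR W
(Implication elimination: A → B = NOT A OR B)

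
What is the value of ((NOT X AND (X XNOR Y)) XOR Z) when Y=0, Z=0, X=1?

Substituting: ((NOT 1 AND (1 XNOR 0)) XOR 0)
= 0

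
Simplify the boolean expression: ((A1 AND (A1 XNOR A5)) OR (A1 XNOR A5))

By absorption (E OR (E AND v) = E):
= (A1 XNOR A5)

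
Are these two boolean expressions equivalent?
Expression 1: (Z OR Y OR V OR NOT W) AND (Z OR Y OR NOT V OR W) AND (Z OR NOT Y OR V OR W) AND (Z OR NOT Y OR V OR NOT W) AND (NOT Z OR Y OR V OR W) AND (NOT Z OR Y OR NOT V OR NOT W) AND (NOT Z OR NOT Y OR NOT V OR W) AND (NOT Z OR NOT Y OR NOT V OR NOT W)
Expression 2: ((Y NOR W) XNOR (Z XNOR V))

Yes, they are equivalent — the two output columns agree on all 16 assignments:
Z | Y | V | W | Expression 1 | Expression 2
-------------------------------------------
0 | 0 | 0 | 0 | 1 | 1
0 | 0 | 0 | 1 | 0 | 0
0 | 0 | 1 | 0 | 0 | 0
0 | 0 | 1 | 1 | 1 | 1
0 | 1 | 0 | 0 | 0 | 0
0 | 1 | 0 | 1 | 0 | 0
0 | 1 | 1 | 0 | 1 | 1
0 | 1 | 1 | 1 | 1 | 1
1 | 0 | 0 | 0 | 0 | 0
1 | 0 | 0 | 1 | 1 | 1
1 | 0 | 1 | 0 | 1 | 1
1 | 0 | 1 | 1 | 0 | 0
1 | 1 | 0 | 0 | 1 | 1
1 | 1 | 0 | 1 | 1 | 1
1 | 1 | 1 | 0 | 0 | 0
1 | 1 | 1 | 1 | 0 | 0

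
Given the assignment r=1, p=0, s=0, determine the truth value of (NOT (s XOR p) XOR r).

Substituting: (NOT (0 XOR 0) XOR 1)
= 0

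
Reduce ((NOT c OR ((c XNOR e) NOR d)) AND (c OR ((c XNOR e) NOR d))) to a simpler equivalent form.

By distribution ((E OR v) AND (E OR NOT v) = E):
= ((c XNOR e) NOR d)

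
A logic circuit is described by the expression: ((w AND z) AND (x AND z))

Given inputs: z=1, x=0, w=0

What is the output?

Substituting: ((0 AND 1) AND (0 AND 1))
= 0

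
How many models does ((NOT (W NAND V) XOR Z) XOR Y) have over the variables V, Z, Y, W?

Satisfying assignments: (0,0,1,0), (0,0,1,1), (0,1,0,0), (0,1,0,1), (1,0,0,1), (1,0,1,0), (1,1,0,0), (1,1,1,1)
Count: 8 out of 16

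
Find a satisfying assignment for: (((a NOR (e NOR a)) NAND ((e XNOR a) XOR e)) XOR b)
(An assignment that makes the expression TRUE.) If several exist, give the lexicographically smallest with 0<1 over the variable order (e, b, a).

e=0, b=0, a=0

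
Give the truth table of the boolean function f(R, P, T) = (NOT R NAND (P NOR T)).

R | P | T | Output
------------------
0 | 0 | 0 | 0
0 | 0 | 1 | 1
0 | 1 | 0 | 1
0 | 1 | 1 | 1
1 | 0 | 0 | 1
1 | 0 | 1 | 1
1 | 1 | 0 | 1
1 | 1 | 1 | 1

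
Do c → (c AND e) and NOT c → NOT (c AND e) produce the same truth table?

No, Inverse is not equivalent to original (counterexample: e=0, c=1)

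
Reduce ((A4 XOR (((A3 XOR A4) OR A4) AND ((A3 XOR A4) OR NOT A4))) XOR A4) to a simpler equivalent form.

By XOR self-cancellation ((E XOR v) XOR v = E) then distribution ((E OR v) AND (E OR NOT v) = E):
= (A3 XOR A4)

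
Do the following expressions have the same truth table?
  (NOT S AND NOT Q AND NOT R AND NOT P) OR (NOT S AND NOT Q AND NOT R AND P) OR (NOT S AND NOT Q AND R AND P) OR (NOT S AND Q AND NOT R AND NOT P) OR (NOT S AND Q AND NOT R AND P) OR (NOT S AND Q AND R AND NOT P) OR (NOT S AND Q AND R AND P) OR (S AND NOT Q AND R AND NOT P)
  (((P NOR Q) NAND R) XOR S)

Yes, they are equivalent — the two output columns agree on all 16 assignments:
S | Q | R | P | Expression 1 | Expression 2
-------------------------------------------
0 | 0 | 0 | 0 | 1 | 1
0 | 0 | 0 | 1 | 1 | 1
0 | 0 | 1 | 0 | 0 | 0
0 | 0 | 1 | 1 | 1 | 1
0 | 1 | 0 | 0 | 1 | 1
0 | 1 | 0 | 1 | 1 | 1
0 | 1 | 1 | 0 | 1 | 1
0 | 1 | 1 | 1 | 1 | 1
1 | 0 | 0 | 0 | 0 | 0
1 | 0 | 0 | 1 | 0 | 0
1 | 0 | 1 | 0 | 1 | 1
1 | 0 | 1 | 1 | 0 | 0
1 | 1 | 0 | 0 | 0 | 0
1 | 1 | 0 | 1 | 0 | 0
1 | 1 | 1 | 0 | 0 | 0
1 | 1 | 1 | 1 | 0 | 0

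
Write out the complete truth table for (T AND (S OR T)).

T | S | Output
--------------
0 | 0 | 0
0 | 1 | 0
1 | 0 | 1
1 | 1 | 1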